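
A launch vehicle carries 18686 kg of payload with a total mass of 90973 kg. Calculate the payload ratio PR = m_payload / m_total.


PR = 18686 / 90973 = 0.2054

0.2054


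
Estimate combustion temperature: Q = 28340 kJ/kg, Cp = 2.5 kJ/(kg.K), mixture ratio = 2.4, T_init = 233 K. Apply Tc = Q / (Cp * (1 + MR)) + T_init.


Tc = 28340 / (2.5 * (1 + 2.4)) + 233 = 3567 K

3567 K


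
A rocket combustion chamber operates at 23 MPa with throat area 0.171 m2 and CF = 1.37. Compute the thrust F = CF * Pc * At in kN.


F = 1.37 * 23e6 * 0.171 = 5.3882e+06 N = 5388.2 kN

5388.2 kN


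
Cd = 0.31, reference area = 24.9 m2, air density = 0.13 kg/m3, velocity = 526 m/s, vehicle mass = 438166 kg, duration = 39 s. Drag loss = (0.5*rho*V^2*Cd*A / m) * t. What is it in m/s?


D = 0.5 * 0.13 * 526^2 * 0.31 * 24.9 = 138818.03 N
a = 138818.03 / 438166 = 0.3168 m/s2
dV = 0.3168 * 39 = 12.4 m/s

12.4 m/s


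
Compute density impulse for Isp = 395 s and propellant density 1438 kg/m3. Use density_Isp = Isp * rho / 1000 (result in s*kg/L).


rho*Isp = 395 * 1438 / 1000 = 568 s*kg/L

568 s*kg/L


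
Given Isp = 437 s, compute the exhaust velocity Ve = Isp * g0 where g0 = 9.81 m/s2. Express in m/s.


Ve = Isp * g0 = 437 * 9.81 = 4287.0 m/s

4287.0 m/s


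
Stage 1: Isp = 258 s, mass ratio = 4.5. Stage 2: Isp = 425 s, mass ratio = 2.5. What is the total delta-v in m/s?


dV1 = 258 * 9.81 * ln(4.5) = 3806.8 m/s
dV2 = 425 * 9.81 * ln(2.5) = 3820.2 m/s
Total dV = 3806.8 + 3820.2 = 7627.0 m/s ~ 7627 m/s

7627 m/s


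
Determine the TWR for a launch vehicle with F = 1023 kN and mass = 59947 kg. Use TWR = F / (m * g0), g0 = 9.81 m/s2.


TWR = 1023000 / (59947 * 9.81) = 1.74

1.74


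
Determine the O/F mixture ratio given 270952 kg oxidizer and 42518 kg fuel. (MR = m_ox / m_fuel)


MR = 270952 / 42518 = 6.37

6.37


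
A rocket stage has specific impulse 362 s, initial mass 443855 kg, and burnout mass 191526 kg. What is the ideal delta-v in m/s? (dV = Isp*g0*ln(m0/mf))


Ve = 362 * 9.81 = 3551.22 m/s
dV = 3551.22 * ln(443855/191526) = 2985 m/s

2985 m/s


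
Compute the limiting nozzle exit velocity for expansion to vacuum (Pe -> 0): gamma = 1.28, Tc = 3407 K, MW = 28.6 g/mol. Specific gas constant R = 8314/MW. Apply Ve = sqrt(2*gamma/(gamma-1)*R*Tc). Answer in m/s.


R = 8314 / 28.6 = 290.7 J/(kg.K)
Ve = sqrt(2 * 1.28 / (1.28 - 1) * 290.7 * 3407) = 3009 m/s

3009 m/s


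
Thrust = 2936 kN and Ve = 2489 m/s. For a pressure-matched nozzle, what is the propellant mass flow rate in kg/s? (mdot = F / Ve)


mdot = F / Ve = 2936000 / 2489 = 1179.6 kg/s

1179.6 kg/s


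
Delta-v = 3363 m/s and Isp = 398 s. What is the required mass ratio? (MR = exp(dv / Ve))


Ve = 398 * 9.81 = 3904.38 m/s
MR = exp(3363 / 3904.38) = 2.366

2.366


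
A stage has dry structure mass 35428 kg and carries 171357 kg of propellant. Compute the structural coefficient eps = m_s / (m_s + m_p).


eps = 35428 / (35428 + 171357) = 0.1713

0.1713


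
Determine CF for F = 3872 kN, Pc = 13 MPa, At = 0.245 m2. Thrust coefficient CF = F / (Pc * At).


CF = 3872000 / (13e6 * 0.245) = 1.22

1.22


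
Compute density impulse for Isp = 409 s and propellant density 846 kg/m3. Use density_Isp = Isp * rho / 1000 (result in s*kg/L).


rho*Isp = 409 * 846 / 1000 = 346 s*kg/L

346 s*kg/L


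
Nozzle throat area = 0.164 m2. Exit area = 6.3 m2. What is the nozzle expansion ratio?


AR = 6.3 / 0.164 = 38.4

38.4


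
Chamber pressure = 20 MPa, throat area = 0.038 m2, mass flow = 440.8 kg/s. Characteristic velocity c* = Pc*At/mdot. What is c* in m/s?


c* = 20e6 * 0.038 / 440.8 = 1724 m/s

1724 m/s


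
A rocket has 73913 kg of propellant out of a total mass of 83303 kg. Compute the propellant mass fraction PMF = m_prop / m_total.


PMF = 73913 / 83303 = 0.887

0.887


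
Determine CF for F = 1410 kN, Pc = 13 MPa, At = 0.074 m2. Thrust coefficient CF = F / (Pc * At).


CF = 1410000 / (13e6 * 0.074) = 1.47

1.47


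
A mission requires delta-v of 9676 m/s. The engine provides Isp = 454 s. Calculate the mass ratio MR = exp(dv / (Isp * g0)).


Ve = 454 * 9.81 = 4453.74 m/s
MR = exp(9676 / 4453.74) = 8.781

8.781


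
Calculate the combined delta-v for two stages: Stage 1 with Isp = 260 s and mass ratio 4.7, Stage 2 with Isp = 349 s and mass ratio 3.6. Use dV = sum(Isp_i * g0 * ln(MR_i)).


dV1 = 260 * 9.81 * ln(4.7) = 3947.2 m/s
dV2 = 349 * 9.81 * ln(3.6) = 4385.5 m/s
Total dV = 3947.2 + 4385.5 = 8332.7 m/s ~ 8333 m/s

8333 m/s


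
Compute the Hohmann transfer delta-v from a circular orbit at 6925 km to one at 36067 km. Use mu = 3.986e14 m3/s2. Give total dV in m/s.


V1 = sqrt(mu/r1) = 7586.8 m/s
dV1 = V1*(sqrt(2*r2/(r1+r2)) - 1) = 2240.51 m/s
V2 = sqrt(mu/r2) = 3324.4 m/s
dV2 = V2*(1 - sqrt(2*r1/(r1+r2))) = 1437.52 m/s
Total dV = 3678 m/s

3678 m/s


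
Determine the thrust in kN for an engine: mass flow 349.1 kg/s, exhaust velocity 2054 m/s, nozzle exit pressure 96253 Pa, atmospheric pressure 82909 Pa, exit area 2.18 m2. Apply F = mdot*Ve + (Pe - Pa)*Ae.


F = 349.1 * 2054 + (96253 - 82909) * 2.18 = 746141.0 N = 746.1 kN

746.1 kN


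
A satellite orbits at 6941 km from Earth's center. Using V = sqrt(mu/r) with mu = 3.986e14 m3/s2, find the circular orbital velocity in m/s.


V = sqrt(3.986e14 / 6941000) = 7578 m/s

7578 m/s


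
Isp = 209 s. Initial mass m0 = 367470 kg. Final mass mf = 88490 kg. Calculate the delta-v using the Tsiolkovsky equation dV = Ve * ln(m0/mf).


Ve = 209 * 9.81 = 2050.29 m/s
dV = 2050.29 * ln(367470/88490) = 2919 m/s

2919 m/s


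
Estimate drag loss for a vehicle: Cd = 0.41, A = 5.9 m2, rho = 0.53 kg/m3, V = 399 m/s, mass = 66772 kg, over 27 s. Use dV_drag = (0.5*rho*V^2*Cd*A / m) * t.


D = 0.5 * 0.53 * 399^2 * 0.41 * 5.9 = 102053.41 N
a = 102053.41 / 66772 = 1.5284 m/s2
dV = 1.5284 * 27 = 41.3 m/s

41.3 m/s


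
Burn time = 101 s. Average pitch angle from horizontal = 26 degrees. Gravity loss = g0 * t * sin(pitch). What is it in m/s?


GL = 9.81 * 101 * sin(26 deg) = 434 m/s

434 m/s


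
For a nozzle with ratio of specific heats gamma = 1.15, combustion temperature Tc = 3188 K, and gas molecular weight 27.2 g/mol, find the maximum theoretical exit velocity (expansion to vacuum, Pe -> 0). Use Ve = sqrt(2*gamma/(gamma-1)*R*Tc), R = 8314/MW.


R = 8314 / 27.2 = 305.66 J/(kg.K)
Ve = sqrt(2 * 1.15 / (1.15 - 1) * 305.66 * 3188) = 3865 m/s

3865 m/s


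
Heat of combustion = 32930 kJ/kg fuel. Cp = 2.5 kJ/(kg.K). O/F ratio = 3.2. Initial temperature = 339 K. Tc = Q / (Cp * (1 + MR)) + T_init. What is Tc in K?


Tc = 32930 / (2.5 * (1 + 3.2)) + 339 = 3475 K

3475 K


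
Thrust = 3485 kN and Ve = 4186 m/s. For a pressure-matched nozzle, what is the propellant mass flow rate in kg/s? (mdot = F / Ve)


mdot = F / Ve = 3485000 / 4186 = 832.5 kg/s

832.5 kg/s


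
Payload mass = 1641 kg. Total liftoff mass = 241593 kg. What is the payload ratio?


PR = 1641 / 241593 = 0.0068

0.0068


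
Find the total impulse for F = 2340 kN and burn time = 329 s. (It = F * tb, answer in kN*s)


It = 2340 * 329 = 769860 kN*s

769860 kN*s


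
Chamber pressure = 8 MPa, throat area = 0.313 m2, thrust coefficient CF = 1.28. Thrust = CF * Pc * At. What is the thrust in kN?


F = 1.28 * 8e6 * 0.313 = 3.2051e+06 N = 3205.1 kN

3205.1 kN


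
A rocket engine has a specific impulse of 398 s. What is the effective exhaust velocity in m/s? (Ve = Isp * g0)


Ve = Isp * g0 = 398 * 9.81 = 3904.4 m/s

3904.4 m/s


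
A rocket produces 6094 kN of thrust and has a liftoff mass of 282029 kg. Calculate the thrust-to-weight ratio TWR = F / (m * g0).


TWR = 6094000 / (282029 * 9.81) = 2.2

2.2


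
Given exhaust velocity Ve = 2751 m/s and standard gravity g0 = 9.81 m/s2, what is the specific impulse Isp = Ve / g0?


Isp = Ve / g0 = 2751 / 9.81 = 280.4 s

280.4 s


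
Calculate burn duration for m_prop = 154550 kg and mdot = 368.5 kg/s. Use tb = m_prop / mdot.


tb = 154550 / 368.5 = 419.4 s

419.4 s


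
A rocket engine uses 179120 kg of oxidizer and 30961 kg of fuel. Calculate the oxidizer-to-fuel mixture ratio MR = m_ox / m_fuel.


MR = 179120 / 30961 = 5.79

5.79


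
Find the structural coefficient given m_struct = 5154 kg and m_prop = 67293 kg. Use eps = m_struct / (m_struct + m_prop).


eps = 5154 / (5154 + 67293) = 0.0711

0.0711


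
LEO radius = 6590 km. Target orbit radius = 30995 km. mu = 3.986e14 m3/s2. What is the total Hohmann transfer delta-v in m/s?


V1 = sqrt(mu/r1) = 7777.25 m/s
dV1 = V1*(sqrt(2*r2/(r1+r2)) - 1) = 2210.77 m/s
V2 = sqrt(mu/r2) = 3586.1 m/s
dV2 = V2*(1 - sqrt(2*r1/(r1+r2))) = 1462.5 m/s
Total dV = 3673 m/s

3673 m/s


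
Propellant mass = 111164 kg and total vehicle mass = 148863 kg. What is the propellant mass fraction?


PMF = 111164 / 148863 = 0.747

0.747


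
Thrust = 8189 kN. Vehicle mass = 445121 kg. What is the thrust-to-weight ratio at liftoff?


TWR = 8189000 / (445121 * 9.81) = 1.88

1.88


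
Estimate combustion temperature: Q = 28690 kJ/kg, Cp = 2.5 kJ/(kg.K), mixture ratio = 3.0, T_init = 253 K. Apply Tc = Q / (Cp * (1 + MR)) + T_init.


Tc = 28690 / (2.5 * (1 + 3.0)) + 253 = 3122 K

3122 K


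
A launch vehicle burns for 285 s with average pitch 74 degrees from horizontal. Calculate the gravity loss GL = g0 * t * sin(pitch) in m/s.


GL = 9.81 * 285 * sin(74 deg) = 2688 m/s

2688 m/s


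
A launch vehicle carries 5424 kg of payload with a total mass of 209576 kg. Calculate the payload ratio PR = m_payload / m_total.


PR = 5424 / 209576 = 0.0259

0.0259


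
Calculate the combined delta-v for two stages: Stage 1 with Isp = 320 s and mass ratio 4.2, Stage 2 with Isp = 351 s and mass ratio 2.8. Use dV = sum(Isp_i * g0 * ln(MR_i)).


dV1 = 320 * 9.81 * ln(4.2) = 4505.0 m/s
dV2 = 351 * 9.81 * ln(2.8) = 3545.3 m/s
Total dV = 4505.0 + 3545.3 = 8050.3 m/s ~ 8050 m/s

8050 m/s


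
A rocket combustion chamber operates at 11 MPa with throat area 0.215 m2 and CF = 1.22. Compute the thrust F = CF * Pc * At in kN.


F = 1.22 * 11e6 * 0.215 = 2.8853e+06 N = 2885.3 kN

2885.3 kN


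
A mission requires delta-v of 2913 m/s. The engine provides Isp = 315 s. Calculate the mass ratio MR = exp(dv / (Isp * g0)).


Ve = 315 * 9.81 = 3090.15 m/s
MR = exp(2913 / 3090.15) = 2.567

2.567


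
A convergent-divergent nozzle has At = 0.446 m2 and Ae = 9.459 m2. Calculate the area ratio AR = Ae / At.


AR = 9.459 / 0.446 = 21.2

21.2


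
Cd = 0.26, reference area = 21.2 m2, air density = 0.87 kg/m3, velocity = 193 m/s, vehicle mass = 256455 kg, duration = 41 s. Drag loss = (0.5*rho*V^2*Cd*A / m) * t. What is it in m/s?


D = 0.5 * 0.87 * 193^2 * 0.26 * 21.2 = 89312.67 N
a = 89312.67 / 256455 = 0.3483 m/s2
dV = 0.3483 * 41 = 14.3 m/s

14.3 m/s


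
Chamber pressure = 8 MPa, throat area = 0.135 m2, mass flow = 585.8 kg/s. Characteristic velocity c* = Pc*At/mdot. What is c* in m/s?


c* = 8e6 * 0.135 / 585.8 = 1844 m/s

1844 m/s


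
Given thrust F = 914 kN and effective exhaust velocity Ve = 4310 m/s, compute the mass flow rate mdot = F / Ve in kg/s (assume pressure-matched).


mdot = F / Ve = 914000 / 4310 = 212.1 kg/s

212.1 kg/s


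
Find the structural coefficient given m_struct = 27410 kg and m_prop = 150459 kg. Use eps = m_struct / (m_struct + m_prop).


eps = 27410 / (27410 + 150459) = 0.1541

0.1541


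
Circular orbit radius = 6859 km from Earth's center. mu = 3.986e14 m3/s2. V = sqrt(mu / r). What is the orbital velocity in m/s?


V = sqrt(3.986e14 / 6859000) = 7623 m/s

7623 m/s


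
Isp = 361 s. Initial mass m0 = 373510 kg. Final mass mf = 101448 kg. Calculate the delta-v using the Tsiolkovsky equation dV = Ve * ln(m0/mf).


Ve = 361 * 9.81 = 3541.41 m/s
dV = 3541.41 * ln(373510/101448) = 4616 m/s

4616 m/s


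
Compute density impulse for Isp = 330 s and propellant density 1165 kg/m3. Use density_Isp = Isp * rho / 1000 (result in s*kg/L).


rho*Isp = 330 * 1165 / 1000 = 384 s*kg/L

384 s*kg/L


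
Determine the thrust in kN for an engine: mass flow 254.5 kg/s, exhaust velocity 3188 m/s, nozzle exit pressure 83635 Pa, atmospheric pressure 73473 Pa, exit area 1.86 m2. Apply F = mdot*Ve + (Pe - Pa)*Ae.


F = 254.5 * 3188 + (83635 - 73473) * 1.86 = 830247.0 N = 830.2 kN

830.2 kN


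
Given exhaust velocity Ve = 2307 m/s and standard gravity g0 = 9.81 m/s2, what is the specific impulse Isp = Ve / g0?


Isp = Ve / g0 = 2307 / 9.81 = 235.2 s

235.2 s


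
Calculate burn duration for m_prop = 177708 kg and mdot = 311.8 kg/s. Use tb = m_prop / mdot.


tb = 177708 / 311.8 = 569.9 s

569.9 s


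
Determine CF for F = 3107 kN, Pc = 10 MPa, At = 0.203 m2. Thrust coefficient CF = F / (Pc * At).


CF = 3107000 / (10e6 * 0.203) = 1.53

1.53


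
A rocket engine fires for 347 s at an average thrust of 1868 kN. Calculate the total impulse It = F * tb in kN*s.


It = 1868 * 347 = 648196 kN*s

648196 kN*s


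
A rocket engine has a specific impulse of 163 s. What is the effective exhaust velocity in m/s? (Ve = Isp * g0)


Ve = Isp * g0 = 163 * 9.81 = 1599.0 m/s

1599.0 m/s


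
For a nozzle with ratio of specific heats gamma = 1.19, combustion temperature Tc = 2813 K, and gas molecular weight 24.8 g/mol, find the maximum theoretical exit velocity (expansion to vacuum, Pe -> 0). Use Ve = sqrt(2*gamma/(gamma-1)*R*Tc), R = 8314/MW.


R = 8314 / 24.8 = 335.24 J/(kg.K)
Ve = sqrt(2 * 1.19 / (1.19 - 1) * 335.24 * 2813) = 3437 m/s

3437 m/s


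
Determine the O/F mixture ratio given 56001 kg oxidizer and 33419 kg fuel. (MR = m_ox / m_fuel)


MR = 56001 / 33419 = 1.68

1.68


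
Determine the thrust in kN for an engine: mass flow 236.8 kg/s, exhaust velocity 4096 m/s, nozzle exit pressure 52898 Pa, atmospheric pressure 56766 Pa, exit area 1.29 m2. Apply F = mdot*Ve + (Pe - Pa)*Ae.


F = 236.8 * 4096 + (52898 - 56766) * 1.29 = 964943.0 N = 964.9 kN

964.9 kN


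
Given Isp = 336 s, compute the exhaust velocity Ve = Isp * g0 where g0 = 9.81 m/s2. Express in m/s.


Ve = Isp * g0 = 336 * 9.81 = 3296.2 m/s

3296.2 m/s


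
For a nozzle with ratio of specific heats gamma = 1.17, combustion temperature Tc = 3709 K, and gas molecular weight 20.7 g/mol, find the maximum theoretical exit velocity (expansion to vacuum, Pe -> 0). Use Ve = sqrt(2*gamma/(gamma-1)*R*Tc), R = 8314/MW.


R = 8314 / 20.7 = 401.64 J/(kg.K)
Ve = sqrt(2 * 1.17 / (1.17 - 1) * 401.64 * 3709) = 4528 m/s

4528 m/s


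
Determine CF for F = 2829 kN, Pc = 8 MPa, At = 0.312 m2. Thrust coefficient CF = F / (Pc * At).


CF = 2829000 / (8e6 * 0.312) = 1.13

1.13


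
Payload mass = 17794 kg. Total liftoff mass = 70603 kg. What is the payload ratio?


PR = 17794 / 70603 = 0.252

0.252


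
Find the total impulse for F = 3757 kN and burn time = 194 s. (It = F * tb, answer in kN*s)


It = 3757 * 194 = 728858 kN*s

728858 kN*s


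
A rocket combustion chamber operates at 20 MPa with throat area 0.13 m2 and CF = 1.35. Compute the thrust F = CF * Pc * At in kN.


F = 1.35 * 20e6 * 0.13 = 3.5100e+06 N = 3510.0 kN

3510.0 kN


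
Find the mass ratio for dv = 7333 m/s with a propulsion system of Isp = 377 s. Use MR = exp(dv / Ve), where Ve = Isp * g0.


Ve = 377 * 9.81 = 3698.37 m/s
MR = exp(7333 / 3698.37) = 7.263

7.263


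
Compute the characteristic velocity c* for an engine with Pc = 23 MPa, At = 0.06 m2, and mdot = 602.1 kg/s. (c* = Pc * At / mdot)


c* = 23e6 * 0.06 / 602.1 = 2292 m/s

2292 m/s


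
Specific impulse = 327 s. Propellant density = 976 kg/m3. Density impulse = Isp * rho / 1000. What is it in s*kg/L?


rho*Isp = 327 * 976 / 1000 = 319 s*kg/L

319 s*kg/L


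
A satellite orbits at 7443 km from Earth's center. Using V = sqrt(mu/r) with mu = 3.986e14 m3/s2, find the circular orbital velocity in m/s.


V = sqrt(3.986e14 / 7443000) = 7318 m/s

7318 m/s


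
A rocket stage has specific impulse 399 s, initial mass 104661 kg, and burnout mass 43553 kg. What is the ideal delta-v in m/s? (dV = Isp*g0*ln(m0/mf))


Ve = 399 * 9.81 = 3914.19 m/s
dV = 3914.19 * ln(104661/43553) = 3432 m/s

3432 m/s


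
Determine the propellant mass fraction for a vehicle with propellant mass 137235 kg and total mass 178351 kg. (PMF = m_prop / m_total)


PMF = 137235 / 178351 = 0.769

0.769


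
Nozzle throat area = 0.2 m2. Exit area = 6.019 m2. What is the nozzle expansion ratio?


AR = 6.019 / 0.2 = 30.1

30.1


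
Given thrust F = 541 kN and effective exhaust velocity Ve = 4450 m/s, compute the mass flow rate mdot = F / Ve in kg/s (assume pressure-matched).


mdot = F / Ve = 541000 / 4450 = 121.6 kg/s

121.6 kg/s


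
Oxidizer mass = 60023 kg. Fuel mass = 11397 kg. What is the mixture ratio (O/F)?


MR = 60023 / 11397 = 5.27

5.27


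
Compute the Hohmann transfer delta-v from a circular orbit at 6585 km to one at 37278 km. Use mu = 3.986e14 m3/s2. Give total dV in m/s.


V1 = sqrt(mu/r1) = 7780.2 m/s
dV1 = V1*(sqrt(2*r2/(r1+r2)) - 1) = 2363.18 m/s
V2 = sqrt(mu/r2) = 3269.96 m/s
dV2 = V2*(1 - sqrt(2*r1/(r1+r2))) = 1478.17 m/s
Total dV = 3841 m/s

3841 m/s


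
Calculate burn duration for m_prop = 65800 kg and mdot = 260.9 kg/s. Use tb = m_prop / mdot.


tb = 65800 / 260.9 = 252.2 s

252.2 s


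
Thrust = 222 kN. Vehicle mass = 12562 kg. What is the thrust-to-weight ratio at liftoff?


TWR = 222000 / (12562 * 9.81) = 1.8

1.8


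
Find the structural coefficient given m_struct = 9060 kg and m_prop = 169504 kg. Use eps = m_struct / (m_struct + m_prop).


eps = 9060 / (9060 + 169504) = 0.0507

0.0507


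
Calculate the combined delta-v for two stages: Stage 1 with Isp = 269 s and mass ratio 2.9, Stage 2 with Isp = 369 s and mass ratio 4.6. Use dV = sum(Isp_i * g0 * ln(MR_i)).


dV1 = 269 * 9.81 * ln(2.9) = 2809.7 m/s
dV2 = 369 * 9.81 * ln(4.6) = 5524.2 m/s
Total dV = 2809.7 + 5524.2 = 8333.9 m/s ~ 8334 m/s

8334 m/s


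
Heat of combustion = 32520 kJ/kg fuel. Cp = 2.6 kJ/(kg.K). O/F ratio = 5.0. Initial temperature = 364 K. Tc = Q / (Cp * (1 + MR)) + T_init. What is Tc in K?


Tc = 32520 / (2.6 * (1 + 5.0)) + 364 = 2449 K

2449 K


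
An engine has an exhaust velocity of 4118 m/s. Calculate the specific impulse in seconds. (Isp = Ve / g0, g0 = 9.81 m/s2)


Isp = Ve / g0 = 4118 / 9.81 = 419.8 s

419.8 s


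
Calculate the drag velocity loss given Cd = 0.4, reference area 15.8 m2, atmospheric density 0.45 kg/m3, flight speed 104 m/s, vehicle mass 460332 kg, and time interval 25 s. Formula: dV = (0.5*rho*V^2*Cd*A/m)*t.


D = 0.5 * 0.45 * 104^2 * 0.4 * 15.8 = 15380.35 N
a = 15380.35 / 460332 = 0.0334 m/s2
dV = 0.0334 * 25 = 0.8 m/s

0.8 m/s


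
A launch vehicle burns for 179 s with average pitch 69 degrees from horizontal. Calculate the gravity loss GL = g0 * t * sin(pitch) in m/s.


GL = 9.81 * 179 * sin(69 deg) = 1639 m/s

1639 m/s


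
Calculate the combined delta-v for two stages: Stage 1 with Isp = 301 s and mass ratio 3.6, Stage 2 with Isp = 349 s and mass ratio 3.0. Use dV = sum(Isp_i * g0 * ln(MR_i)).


dV1 = 301 * 9.81 * ln(3.6) = 3782.4 m/s
dV2 = 349 * 9.81 * ln(3.0) = 3761.3 m/s
Total dV = 3782.4 + 3761.3 = 7543.7 m/s ~ 7544 m/s

7544 m/s


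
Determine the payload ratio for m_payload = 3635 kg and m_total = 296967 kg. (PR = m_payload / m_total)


PR = 3635 / 296967 = 0.0122

0.0122


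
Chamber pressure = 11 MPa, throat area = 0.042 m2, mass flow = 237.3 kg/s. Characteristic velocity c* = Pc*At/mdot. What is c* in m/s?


c* = 11e6 * 0.042 / 237.3 = 1947 m/s

1947 m/s


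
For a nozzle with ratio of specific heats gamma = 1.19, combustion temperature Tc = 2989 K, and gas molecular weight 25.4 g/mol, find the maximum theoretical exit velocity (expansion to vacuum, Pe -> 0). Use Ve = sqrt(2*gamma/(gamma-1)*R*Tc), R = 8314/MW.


R = 8314 / 25.4 = 327.32 J/(kg.K)
Ve = sqrt(2 * 1.19 / (1.19 - 1) * 327.32 * 2989) = 3501 m/s

3501 m/s


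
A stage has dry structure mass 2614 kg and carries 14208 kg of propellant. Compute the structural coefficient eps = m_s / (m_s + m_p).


eps = 2614 / (2614 + 14208) = 0.1554

0.1554


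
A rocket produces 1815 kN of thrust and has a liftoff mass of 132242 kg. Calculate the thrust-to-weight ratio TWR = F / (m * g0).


TWR = 1815000 / (132242 * 9.81) = 1.4

1.4


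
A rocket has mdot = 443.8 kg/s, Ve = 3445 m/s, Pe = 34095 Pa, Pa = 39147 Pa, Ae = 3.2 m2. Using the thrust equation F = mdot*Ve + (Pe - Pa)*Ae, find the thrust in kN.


F = 443.8 * 3445 + (34095 - 39147) * 3.2 = 1.5127e+06 N = 1512.7 kN

1512.7 kN


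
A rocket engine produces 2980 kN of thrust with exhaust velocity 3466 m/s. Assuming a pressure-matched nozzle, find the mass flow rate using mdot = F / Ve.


mdot = F / Ve = 2980000 / 3466 = 859.8 kg/s

859.8 kg/s


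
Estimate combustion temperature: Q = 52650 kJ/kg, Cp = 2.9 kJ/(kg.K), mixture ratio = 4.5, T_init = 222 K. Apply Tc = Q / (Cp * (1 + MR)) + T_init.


Tc = 52650 / (2.9 * (1 + 4.5)) + 222 = 3523 K

3523 K


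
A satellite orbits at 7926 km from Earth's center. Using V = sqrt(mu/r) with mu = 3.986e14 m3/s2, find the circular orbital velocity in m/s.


V = sqrt(3.986e14 / 7926000) = 7092 m/s

7092 m/s


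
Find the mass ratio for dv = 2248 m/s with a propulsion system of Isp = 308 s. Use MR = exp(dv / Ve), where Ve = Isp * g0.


Ve = 308 * 9.81 = 3021.48 m/s
MR = exp(2248 / 3021.48) = 2.104

2.104


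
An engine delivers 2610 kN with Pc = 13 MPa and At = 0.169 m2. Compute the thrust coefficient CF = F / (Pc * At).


CF = 2610000 / (13e6 * 0.169) = 1.19

1.19


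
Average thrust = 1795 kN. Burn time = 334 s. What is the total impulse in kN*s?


It = 1795 * 334 = 599530 kN*s

599530 kN*s


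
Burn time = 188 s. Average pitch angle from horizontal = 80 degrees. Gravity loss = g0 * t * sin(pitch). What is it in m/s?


GL = 9.81 * 188 * sin(80 deg) = 1816 m/s

1816 m/s


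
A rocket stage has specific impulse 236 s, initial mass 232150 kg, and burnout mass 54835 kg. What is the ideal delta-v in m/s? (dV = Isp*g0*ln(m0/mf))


Ve = 236 * 9.81 = 2315.16 m/s
dV = 2315.16 * ln(232150/54835) = 3341 m/s

3341 m/s


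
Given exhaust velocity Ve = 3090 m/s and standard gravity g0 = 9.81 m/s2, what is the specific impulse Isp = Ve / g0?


Isp = Ve / g0 = 3090 / 9.81 = 315.0 s

315.0 s


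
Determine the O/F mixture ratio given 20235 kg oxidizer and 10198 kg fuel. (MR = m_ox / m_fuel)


MR = 20235 / 10198 = 1.98

1.98


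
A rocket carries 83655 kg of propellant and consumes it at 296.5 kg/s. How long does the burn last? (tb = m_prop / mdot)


tb = 83655 / 296.5 = 282.1 s

282.1 s


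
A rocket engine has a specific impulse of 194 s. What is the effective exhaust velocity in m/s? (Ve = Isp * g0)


Ve = Isp * g0 = 194 * 9.81 = 1903.1 m/s

1903.1 m/s


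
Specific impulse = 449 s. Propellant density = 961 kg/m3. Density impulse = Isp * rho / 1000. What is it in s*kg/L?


rho*Isp = 449 * 961 / 1000 = 431 s*kg/L

431 s*kg/L


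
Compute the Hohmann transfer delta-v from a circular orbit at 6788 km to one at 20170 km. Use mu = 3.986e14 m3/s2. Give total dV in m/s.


V1 = sqrt(mu/r1) = 7662.98 m/s
dV1 = V1*(sqrt(2*r2/(r1+r2)) - 1) = 1710.95 m/s
V2 = sqrt(mu/r2) = 4445.45 m/s
dV2 = V2*(1 - sqrt(2*r1/(r1+r2))) = 1290.75 m/s
Total dV = 3002 m/s

3002 m/s


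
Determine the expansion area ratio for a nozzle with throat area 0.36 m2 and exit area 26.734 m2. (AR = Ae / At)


AR = 26.734 / 0.36 = 74.3

74.3


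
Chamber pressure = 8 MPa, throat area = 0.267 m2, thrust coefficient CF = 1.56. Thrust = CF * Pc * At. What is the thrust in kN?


F = 1.56 * 8e6 * 0.267 = 3.3322e+06 N = 3332.2 kN

3332.2 kN


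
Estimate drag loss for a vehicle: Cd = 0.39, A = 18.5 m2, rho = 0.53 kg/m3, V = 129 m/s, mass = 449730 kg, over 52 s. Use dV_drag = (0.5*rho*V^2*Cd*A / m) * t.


D = 0.5 * 0.53 * 129^2 * 0.39 * 18.5 = 31817.18 N
a = 31817.18 / 449730 = 0.0707 m/s2
dV = 0.0707 * 52 = 3.7 m/s

3.7 m/s


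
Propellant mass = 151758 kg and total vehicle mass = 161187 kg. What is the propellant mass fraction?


PMF = 151758 / 161187 = 0.942

0.942


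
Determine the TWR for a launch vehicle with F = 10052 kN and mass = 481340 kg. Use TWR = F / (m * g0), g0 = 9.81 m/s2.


TWR = 10052000 / (481340 * 9.81) = 2.13

2.13


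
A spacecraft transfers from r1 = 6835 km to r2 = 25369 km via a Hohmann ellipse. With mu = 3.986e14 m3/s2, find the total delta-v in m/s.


V1 = sqrt(mu/r1) = 7636.59 m/s
dV1 = V1*(sqrt(2*r2/(r1+r2)) - 1) = 1948.83 m/s
V2 = sqrt(mu/r2) = 3963.85 m/s
dV2 = V2*(1 - sqrt(2*r1/(r1+r2))) = 1381.31 m/s
Total dV = 3330 m/s

3330 m/s


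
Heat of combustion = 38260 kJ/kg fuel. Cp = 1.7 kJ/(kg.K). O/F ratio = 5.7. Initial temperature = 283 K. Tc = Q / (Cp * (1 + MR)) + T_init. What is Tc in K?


Tc = 38260 / (1.7 * (1 + 5.7)) + 283 = 3642 K

3642 K


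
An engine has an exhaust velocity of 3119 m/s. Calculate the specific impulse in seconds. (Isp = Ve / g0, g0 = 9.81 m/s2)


Isp = Ve / g0 = 3119 / 9.81 = 317.9 s

317.9 s


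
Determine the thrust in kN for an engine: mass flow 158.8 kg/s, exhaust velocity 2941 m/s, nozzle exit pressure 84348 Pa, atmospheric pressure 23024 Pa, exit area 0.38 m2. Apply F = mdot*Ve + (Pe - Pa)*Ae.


F = 158.8 * 2941 + (84348 - 23024) * 0.38 = 490334.0 N = 490.3 kN

490.3 kN


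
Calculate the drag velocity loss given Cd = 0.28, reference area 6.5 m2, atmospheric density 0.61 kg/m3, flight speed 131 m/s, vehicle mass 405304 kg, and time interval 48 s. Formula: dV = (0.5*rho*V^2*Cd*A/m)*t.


D = 0.5 * 0.61 * 131^2 * 0.28 * 6.5 = 9526.07 N
a = 9526.07 / 405304 = 0.0235 m/s2
dV = 0.0235 * 48 = 1.1 m/s

1.1 m/s


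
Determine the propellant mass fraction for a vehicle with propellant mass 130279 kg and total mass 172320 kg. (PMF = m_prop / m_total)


PMF = 130279 / 172320 = 0.756

0.756


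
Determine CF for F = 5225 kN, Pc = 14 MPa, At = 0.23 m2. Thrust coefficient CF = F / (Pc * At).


CF = 5225000 / (14e6 * 0.23) = 1.62

1.62


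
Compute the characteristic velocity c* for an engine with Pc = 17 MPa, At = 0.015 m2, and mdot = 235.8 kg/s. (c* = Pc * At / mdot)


c* = 17e6 * 0.015 / 235.8 = 1081 m/s

1081 m/s


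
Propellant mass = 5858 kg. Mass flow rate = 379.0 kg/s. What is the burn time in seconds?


tb = 5858 / 379.0 = 15.5 s

15.5 s


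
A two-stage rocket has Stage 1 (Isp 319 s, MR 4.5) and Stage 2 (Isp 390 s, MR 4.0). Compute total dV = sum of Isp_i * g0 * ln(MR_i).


dV1 = 319 * 9.81 * ln(4.5) = 4706.8 m/s
dV2 = 390 * 9.81 * ln(4.0) = 5303.8 m/s
Total dV = 4706.8 + 5303.8 = 10010.6 m/s ~ 10011 m/s

10011 m/s


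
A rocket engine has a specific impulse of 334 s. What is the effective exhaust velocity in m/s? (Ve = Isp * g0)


Ve = Isp * g0 = 334 * 9.81 = 3276.5 m/s

3276.5 m/s


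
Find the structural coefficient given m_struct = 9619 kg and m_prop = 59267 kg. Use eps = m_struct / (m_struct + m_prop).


eps = 9619 / (9619 + 59267) = 0.1396

0.1396


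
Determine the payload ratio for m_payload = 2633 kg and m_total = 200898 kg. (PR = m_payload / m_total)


PR = 2633 / 200898 = 0.0131

0.0131


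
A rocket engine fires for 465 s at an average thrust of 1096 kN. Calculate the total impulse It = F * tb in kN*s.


It = 1096 * 465 = 509640 kN*s

509640 kN*s


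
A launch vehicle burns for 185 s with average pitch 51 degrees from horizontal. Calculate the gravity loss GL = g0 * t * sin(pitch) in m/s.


GL = 9.81 * 185 * sin(51 deg) = 1410 m/s

1410 m/s


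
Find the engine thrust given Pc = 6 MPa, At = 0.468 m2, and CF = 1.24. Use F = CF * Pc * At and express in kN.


F = 1.24 * 6e6 * 0.468 = 3.4819e+06 N = 3481.9 kN

3481.9 kN


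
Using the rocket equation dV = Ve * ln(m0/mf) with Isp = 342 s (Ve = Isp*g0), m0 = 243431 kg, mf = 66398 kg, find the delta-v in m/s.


Ve = 342 * 9.81 = 3355.02 m/s
dV = 3355.02 * ln(243431/66398) = 4359 m/s

4359 m/s


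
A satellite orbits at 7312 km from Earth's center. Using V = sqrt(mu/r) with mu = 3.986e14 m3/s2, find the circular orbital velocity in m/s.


V = sqrt(3.986e14 / 7312000) = 7383 m/s

7383 m/s


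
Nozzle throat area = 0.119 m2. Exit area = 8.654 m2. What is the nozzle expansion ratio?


AR = 8.654 / 0.119 = 72.7

72.7


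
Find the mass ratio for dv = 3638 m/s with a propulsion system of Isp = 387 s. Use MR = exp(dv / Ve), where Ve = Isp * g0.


Ve = 387 * 9.81 = 3796.47 m/s
MR = exp(3638 / 3796.47) = 2.607

2.607


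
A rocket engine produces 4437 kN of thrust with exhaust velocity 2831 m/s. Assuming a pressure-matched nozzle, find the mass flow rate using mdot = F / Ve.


mdot = F / Ve = 4437000 / 2831 = 1567.3 kg/s

1567.3 kg/s


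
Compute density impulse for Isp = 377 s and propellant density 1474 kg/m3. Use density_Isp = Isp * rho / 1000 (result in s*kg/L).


rho*Isp = 377 * 1474 / 1000 = 556 s*kg/L

556 s*kg/L


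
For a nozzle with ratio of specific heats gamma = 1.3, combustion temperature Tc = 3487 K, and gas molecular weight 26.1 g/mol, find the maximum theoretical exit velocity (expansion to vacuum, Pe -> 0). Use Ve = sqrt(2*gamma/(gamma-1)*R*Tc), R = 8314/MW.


R = 8314 / 26.1 = 318.54 J/(kg.K)
Ve = sqrt(2 * 1.3 / (1.3 - 1) * 318.54 * 3487) = 3103 m/s

3103 m/s


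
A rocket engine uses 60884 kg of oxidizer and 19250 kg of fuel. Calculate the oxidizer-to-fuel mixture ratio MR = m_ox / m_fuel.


MR = 60884 / 19250 = 3.16

3.16


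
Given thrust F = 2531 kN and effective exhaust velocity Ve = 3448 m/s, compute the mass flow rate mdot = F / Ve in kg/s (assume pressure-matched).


mdot = F / Ve = 2531000 / 3448 = 734.0 kg/s

734.0 kg/s


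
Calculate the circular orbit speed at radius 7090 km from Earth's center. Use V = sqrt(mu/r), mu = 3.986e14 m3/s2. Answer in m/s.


V = sqrt(3.986e14 / 7090000) = 7498 m/s

7498 m/s


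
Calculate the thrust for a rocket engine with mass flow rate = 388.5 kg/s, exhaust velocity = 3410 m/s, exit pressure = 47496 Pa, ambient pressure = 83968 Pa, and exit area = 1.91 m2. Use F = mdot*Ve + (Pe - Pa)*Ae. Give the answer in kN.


F = 388.5 * 3410 + (47496 - 83968) * 1.91 = 1.2551e+06 N = 1255.1 kN

1255.1 kN


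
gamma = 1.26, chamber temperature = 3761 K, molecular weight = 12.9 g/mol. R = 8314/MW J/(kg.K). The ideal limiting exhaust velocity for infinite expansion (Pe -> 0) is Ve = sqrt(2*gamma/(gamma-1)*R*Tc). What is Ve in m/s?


R = 8314 / 12.9 = 644.5 J/(kg.K)
Ve = sqrt(2 * 1.26 / (1.26 - 1) * 644.5 * 3761) = 4847 m/s

4847 m/s


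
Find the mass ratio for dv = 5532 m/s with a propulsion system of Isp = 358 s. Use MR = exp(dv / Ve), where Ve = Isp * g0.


Ve = 358 * 9.81 = 3511.98 m/s
MR = exp(5532 / 3511.98) = 4.832

4.832


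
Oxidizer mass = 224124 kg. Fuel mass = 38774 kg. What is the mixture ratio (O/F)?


MR = 224124 / 38774 = 5.78

5.78


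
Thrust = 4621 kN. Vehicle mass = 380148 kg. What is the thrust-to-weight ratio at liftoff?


TWR = 4621000 / (380148 * 9.81) = 1.24

1.24


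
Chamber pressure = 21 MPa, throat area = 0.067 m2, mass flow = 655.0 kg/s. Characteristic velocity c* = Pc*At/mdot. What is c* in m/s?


c* = 21e6 * 0.067 / 655.0 = 2148 m/s

2148 m/s


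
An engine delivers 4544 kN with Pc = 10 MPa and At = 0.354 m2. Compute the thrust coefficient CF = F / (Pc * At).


CF = 4544000 / (10e6 * 0.354) = 1.28

1.28


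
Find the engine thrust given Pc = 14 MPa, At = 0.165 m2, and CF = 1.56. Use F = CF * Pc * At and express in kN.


F = 1.56 * 14e6 * 0.165 = 3.6036e+06 N = 3603.6 kN

3603.6 kN


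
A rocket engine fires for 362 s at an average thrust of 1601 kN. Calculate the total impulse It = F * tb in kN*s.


It = 1601 * 362 = 579562 kN*s

579562 kN*s


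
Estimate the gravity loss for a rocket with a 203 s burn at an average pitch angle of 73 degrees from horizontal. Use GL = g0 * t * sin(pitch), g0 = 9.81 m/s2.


GL = 9.81 * 203 * sin(73 deg) = 1904 m/s

1904 m/s


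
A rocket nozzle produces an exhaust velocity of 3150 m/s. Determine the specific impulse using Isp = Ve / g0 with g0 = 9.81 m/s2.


Isp = Ve / g0 = 3150 / 9.81 = 321.1 s

321.1 s


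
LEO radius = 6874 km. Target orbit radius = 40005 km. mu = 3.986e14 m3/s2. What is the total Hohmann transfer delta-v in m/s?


V1 = sqrt(mu/r1) = 7614.89 m/s
dV1 = V1*(sqrt(2*r2/(r1+r2)) - 1) = 2333.36 m/s
V2 = sqrt(mu/r2) = 3156.54 m/s
dV2 = V2*(1 - sqrt(2*r1/(r1+r2))) = 1447.15 m/s
Total dV = 3781 m/s

3781 m/s


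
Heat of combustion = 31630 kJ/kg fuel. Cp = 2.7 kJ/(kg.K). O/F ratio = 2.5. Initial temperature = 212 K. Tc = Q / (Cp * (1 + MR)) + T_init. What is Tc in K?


Tc = 31630 / (2.7 * (1 + 2.5)) + 212 = 3559 K

3559 K


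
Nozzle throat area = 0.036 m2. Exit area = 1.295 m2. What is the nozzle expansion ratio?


AR = 1.295 / 0.036 = 36.0

36.0


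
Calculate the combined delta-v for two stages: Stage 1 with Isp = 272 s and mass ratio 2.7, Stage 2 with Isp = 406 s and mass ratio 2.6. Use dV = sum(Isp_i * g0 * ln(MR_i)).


dV1 = 272 * 9.81 * ln(2.7) = 2650.3 m/s
dV2 = 406 * 9.81 * ln(2.6) = 3805.7 m/s
Total dV = 2650.3 + 3805.7 = 6456.0 m/s ~ 6456 m/s

6456 m/s


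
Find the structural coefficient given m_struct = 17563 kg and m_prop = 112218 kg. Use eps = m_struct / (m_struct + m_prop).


eps = 17563 / (17563 + 112218) = 0.1353

0.1353


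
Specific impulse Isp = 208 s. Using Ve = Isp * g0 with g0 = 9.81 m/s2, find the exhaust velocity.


Ve = Isp * g0 = 208 * 9.81 = 2040.5 m/s

2040.5 m/s


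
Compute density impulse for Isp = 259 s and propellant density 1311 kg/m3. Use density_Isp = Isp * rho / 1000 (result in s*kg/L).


rho*Isp = 259 * 1311 / 1000 = 340 s*kg/L

340 s*kg/L


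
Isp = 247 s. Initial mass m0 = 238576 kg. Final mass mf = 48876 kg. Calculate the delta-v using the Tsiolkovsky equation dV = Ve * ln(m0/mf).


Ve = 247 * 9.81 = 2423.07 m/s
dV = 2423.07 * ln(238576/48876) = 3842 m/s

3842 m/s


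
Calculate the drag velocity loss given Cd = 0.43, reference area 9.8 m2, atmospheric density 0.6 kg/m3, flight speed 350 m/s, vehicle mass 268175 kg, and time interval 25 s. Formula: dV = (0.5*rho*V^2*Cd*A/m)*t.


D = 0.5 * 0.6 * 350^2 * 0.43 * 9.8 = 154864.5 N
a = 154864.5 / 268175 = 0.5775 m/s2
dV = 0.5775 * 25 = 14.4 m/s

14.4 m/s


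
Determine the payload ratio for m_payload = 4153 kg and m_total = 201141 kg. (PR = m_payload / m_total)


PR = 4153 / 201141 = 0.0206

0.0206


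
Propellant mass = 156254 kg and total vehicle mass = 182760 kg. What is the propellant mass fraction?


PMF = 156254 / 182760 = 0.855

0.855


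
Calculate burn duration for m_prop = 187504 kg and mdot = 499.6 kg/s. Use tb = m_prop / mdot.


tb = 187504 / 499.6 = 375.3 s

375.3 s


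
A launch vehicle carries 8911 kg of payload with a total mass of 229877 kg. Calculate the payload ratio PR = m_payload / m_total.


PR = 8911 / 229877 = 0.0388

0.0388


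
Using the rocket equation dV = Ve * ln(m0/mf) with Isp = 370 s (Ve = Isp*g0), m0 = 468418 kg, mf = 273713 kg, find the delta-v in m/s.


Ve = 370 * 9.81 = 3629.7 m/s
dV = 3629.7 * ln(468418/273713) = 1950 m/s

1950 m/s


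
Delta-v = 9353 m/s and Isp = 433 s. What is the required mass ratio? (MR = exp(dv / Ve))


Ve = 433 * 9.81 = 4247.73 m/s
MR = exp(9353 / 4247.73) = 9.042

9.042


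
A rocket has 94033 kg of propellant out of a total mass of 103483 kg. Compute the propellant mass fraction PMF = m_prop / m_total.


PMF = 94033 / 103483 = 0.909

0.909


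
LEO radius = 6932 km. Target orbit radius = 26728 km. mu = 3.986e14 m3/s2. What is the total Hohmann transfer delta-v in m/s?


V1 = sqrt(mu/r1) = 7582.97 m/s
dV1 = V1*(sqrt(2*r2/(r1+r2)) - 1) = 1973.13 m/s
V2 = sqrt(mu/r2) = 3861.76 m/s
dV2 = V2*(1 - sqrt(2*r1/(r1+r2))) = 1383.35 m/s
Total dV = 3356 m/s

3356 m/s


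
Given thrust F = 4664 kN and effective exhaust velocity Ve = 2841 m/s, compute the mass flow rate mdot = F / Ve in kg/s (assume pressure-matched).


mdot = F / Ve = 4664000 / 2841 = 1641.7 kg/s

1641.7 kg/s


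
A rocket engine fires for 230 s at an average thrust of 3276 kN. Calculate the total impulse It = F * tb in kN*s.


It = 3276 * 230 = 753480 kN*s

753480 kN*s


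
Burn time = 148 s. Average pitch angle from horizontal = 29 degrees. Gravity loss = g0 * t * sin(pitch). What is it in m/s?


GL = 9.81 * 148 * sin(29 deg) = 704 m/s

704 m/s


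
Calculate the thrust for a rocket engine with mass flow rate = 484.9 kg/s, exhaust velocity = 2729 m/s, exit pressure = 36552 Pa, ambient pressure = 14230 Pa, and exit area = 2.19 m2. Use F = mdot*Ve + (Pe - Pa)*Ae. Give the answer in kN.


F = 484.9 * 2729 + (36552 - 14230) * 2.19 = 1.3722e+06 N = 1372.2 kN

1372.2 kN


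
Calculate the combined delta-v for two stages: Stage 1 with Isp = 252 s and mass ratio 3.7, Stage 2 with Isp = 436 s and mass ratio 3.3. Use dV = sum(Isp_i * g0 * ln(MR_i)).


dV1 = 252 * 9.81 * ln(3.7) = 3234.4 m/s
dV2 = 436 * 9.81 * ln(3.3) = 5106.6 m/s
Total dV = 3234.4 + 5106.6 = 8341.0 m/s ~ 8341 m/s

8341 m/s


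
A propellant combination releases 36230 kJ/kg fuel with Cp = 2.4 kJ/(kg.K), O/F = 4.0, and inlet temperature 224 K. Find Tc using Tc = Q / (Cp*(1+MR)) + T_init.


Tc = 36230 / (2.4 * (1 + 4.0)) + 224 = 3243 K

3243 K


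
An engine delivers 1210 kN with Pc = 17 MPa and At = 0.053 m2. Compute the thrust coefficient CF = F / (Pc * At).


CF = 1210000 / (17e6 * 0.053) = 1.34

1.34


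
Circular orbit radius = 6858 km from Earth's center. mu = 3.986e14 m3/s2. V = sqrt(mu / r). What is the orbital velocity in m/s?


V = sqrt(3.986e14 / 6858000) = 7624 m/s

7624 m/s


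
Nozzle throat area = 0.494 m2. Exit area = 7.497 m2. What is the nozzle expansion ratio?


AR = 7.497 / 0.494 = 15.2

15.2


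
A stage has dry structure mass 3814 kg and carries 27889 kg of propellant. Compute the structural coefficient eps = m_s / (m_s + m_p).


eps = 3814 / (3814 + 27889) = 0.1203

0.1203


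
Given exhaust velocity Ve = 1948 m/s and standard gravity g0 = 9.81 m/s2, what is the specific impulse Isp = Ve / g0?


Isp = Ve / g0 = 1948 / 9.81 = 198.6 s

198.6 s


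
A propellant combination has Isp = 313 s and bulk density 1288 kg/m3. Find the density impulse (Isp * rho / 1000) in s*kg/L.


rho*Isp = 313 * 1288 / 1000 = 403 s*kg/L

403 s*kg/L


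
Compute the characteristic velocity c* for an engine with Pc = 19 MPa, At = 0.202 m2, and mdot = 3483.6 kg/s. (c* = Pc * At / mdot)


c* = 19e6 * 0.202 / 3483.6 = 1102 m/s

1102 m/s


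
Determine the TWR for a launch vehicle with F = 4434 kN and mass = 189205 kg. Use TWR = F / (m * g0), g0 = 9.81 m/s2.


TWR = 4434000 / (189205 * 9.81) = 2.39

2.39


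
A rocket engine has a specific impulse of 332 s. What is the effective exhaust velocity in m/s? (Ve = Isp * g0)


Ve = Isp * g0 = 332 * 9.81 = 3256.9 m/s

3256.9 m/s


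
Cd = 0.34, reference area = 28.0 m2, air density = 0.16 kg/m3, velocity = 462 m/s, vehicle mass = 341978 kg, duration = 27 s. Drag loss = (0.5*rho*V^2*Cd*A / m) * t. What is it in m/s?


D = 0.5 * 0.16 * 462^2 * 0.34 * 28.0 = 162558.95 N
a = 162558.95 / 341978 = 0.4753 m/s2
dV = 0.4753 * 27 = 12.8 m/s

12.8 m/s


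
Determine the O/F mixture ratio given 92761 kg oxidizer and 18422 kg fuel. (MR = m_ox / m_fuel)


MR = 92761 / 18422 = 5.04

5.04


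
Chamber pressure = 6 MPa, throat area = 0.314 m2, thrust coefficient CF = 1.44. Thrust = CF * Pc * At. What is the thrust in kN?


F = 1.44 * 6e6 * 0.314 = 2.7130e+06 N = 2713.0 kN

2713.0 kN
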